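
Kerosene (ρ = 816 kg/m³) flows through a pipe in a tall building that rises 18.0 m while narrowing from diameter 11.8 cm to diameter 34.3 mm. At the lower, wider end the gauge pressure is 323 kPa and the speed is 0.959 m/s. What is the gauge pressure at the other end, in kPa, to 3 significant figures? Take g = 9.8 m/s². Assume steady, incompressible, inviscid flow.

Continuity gives A₁v₁ = A₂v₂, so v₂ = (109 cm²)/(9.24 cm²) × 0.959 m/s = 11.3 m/s.
Applying Bernoulli between the two ends and solving for P₂: P₂ = P₁ + ½ρ(v₁² − v₂²) − ρgΔh.
P₂ = 323000 + ½·816·(0.959² − 11.3²) − 816·9.8·(+18.0) = 323000 + (-52200) − (144000) = 127000 Pa.

P₂ ≈ 127 kPa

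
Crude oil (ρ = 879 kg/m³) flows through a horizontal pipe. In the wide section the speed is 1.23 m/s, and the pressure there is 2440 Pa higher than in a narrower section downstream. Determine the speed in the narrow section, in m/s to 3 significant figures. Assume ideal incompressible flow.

Horizontal Bernoulli: P₁ + ½ρv₁² = P₂ + ½ρv₂², so v₂² = v₁² + 2(P₁ − P₂)/ρ.
v₂ = √(1.23² + 2·2440/879) = √(1.51 + 5.55) = 2.66 m/s.

v₂ ≈ 2.66 m/s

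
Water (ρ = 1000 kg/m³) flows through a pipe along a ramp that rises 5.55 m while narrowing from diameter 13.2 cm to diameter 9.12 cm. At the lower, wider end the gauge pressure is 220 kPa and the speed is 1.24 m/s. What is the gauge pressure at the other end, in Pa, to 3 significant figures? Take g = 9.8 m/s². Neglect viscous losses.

P₂ = 163000 Pa

The volume flow rate is constant, so v₂ = (A₁/A₂)v₁ = (137/65.3)·1.24 = 2.60 m/s.
Energy conservation along the streamline gives P₂ = P₁ − ½ρ(v₂² − v₁²) − ρg(h₂ − h₁).
P₂ = 220000 + ½·1000·(1.24² − 2.60²) − 1000·9.8·(+5.55) = 220000 + (-2610) − (54400) = 163000 Pa.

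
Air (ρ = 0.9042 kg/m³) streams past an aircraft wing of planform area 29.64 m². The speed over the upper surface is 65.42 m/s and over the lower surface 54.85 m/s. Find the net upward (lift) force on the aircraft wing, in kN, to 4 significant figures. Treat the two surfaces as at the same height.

The faster flow above has the lower pressure; Bernoulli (same height) gives ΔP = ½ρ(v_up² − v_low²).
ΔP = ½·0.9042·(65.42² − 54.85²) = 574.7 Pa.
Lift = ΔP · A = 574.7 × 29.64 = 17040 N.

F = 17.04 kN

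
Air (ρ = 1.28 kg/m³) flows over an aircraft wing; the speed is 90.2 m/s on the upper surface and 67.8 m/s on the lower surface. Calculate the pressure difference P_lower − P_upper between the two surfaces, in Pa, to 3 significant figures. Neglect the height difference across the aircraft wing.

The pressure is lower where the speed is higher: ΔP = ½ρ(v_up² − v_low²).
ΔP = ½·1.28·(90.2² − 67.8²) = 2270 Pa.

ΔP = 2270 Pa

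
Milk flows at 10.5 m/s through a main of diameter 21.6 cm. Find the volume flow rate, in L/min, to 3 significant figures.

Q = A·v = 0.0366 m² × 10.5 m/s = 0.385 m³/s.
Converting: 0.385 m³/s × 60000 = 23100 L/min.

Q = 23100 L/min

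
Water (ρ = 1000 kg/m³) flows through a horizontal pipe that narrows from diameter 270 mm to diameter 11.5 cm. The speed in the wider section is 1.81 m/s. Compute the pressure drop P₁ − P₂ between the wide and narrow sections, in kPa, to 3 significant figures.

The volume flow rate is constant, so v₂ = (A₁/A₂)v₁ = (573/104)·1.81 = 9.98 m/s.
The pipe is horizontal, so Bernoulli reduces to P₁ + ½ρv₁² = P₂ + ½ρv₂².
P₁ − P₂ = ½·1000·(9.98² − 1.81²) = ½·1000·96.3 = 48100 Pa.

ΔP ≈ 48.1 kPa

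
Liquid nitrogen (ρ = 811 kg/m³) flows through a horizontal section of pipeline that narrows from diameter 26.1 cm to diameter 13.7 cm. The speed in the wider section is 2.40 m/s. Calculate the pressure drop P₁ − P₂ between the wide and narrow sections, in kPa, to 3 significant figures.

Continuity gives A₁v₁ = A₂v₂, so v₂ = (535 cm²)/(147 cm²) × 2.40 m/s = 8.71 m/s.
Along the horizontal streamline, P + ½ρv² is constant.
P₁ − P₂ = ½·811·(8.71² − 2.40²) = ½·811·70.1 = 28400 Pa.

28.4 kPa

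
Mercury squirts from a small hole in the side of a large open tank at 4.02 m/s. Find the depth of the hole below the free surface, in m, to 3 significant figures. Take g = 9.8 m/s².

0.825 m

Inverting v = √(2gh) gives h = v² / 2g.
h = 4.02²/(2·9.8) = 16.2/19.60 = 0.825 m.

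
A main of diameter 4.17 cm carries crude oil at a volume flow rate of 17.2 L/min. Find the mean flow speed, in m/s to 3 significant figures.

0.210 m/s

Q = 17.2 L/min = 0.000287 m³/s.
v = Q/A = 0.000287 / 0.00137 = 0.210 m/s.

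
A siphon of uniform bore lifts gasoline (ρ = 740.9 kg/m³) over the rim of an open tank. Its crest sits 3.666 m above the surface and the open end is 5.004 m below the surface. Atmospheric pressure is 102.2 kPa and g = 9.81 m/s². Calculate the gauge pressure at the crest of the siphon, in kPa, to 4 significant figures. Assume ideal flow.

P_gauge ≈ -63.02 kPa

Bernoulli surface→outlet gives ½v² = g·h_out, so v = √(2·9.81·5.004) = 9.909 m/s.
Continuity keeps v the same throughout the tube; from surface to crest, P_atm + 0 = P_top + ½ρv² + ρg·h_top.
P_top = 102200 − ½·740.9·9.909² − 740.9·9.81·3.666 = 39180 Pa. So P_gauge = P_top − P_atm = -63020 Pa.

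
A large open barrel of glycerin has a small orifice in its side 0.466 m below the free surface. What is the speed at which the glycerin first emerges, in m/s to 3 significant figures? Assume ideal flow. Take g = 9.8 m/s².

The surface is effectively still and both ends are open, so ½v² = gh and v = √(2·9.8·0.466) = 3.02 m/s.

3.02 m/s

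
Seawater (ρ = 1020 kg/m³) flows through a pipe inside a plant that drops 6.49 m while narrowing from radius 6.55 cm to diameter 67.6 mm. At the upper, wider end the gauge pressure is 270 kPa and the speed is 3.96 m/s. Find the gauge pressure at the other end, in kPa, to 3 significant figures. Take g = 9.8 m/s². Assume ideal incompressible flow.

P₂ ≈ 230 kPa

Mass conservation (A₁v₁ = A₂v₂) gives v₂ = 3.96 × 135/35.9 = 14.9 m/s.
Bernoulli: P₁ + ½ρv₁² + ρg h₁ = P₂ + ½ρv₂² + ρg h₂, so P₂ = P₁ + ½ρ(v₁² − v₂²) − ρg(h₂ − h₁).
P₂ = 270000 + ½·1020·(3.96² − 14.9²) − 1020·9.8·(−6.49) = 270000 + (-105000) − (-64900) = 230000 Pa.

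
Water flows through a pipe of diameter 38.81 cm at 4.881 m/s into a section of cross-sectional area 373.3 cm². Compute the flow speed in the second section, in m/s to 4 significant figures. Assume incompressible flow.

Continuity gives A₁v₁ = A₂v₂, so v₂ = (1183 cm²)/(373.3 cm²) × 4.881 m/s = 15.47 m/s.

v₂ ≈ 15.47 m/s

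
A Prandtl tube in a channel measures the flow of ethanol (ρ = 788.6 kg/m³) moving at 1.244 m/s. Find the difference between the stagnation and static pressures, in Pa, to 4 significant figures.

Bernoulli between the free stream and the stagnation point: ½ρv² = P_stag − P_static.
ΔP = ½·788.6·1.244² = 610.2 Pa.

ΔP = 610.2 Pa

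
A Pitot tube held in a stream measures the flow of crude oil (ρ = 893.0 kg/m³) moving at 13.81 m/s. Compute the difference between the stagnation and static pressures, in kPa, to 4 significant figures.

Bernoulli between the free stream and the stagnation point: ½ρv² = P_stag − P_static.
ΔP = ½·893.0·13.81² = 85150 Pa.

85.15 kPa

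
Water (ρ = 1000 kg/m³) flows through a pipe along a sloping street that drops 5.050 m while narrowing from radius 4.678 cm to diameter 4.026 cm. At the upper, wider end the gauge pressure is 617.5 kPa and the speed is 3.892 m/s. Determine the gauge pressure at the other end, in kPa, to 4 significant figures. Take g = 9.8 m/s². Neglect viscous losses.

453.7 kPa

By continuity, v₂ = v₁·A₁/A₂ = 3.892·(68.75/12.73) = 21.02 m/s.
Energy conservation along the streamline gives P₂ = P₁ − ½ρ(v₂² − v₁²) − ρg(h₂ − h₁).
P₂ = 617500 + ½·1000·(3.892² − 21.02²) − 1000·9.8·(−5.050) = 617500 + (-213300) − (-49490) = 453700 Pa.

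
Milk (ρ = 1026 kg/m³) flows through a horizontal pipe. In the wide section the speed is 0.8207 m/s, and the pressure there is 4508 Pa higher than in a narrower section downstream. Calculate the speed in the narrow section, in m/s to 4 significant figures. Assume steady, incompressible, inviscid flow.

Along the level pipe P + ½ρv² is conserved, hence v₂² = v₁² + 2(P₁ − P₂)/ρ.
v₂ = √(0.8207² + 2·4508/1026) = √(0.6735 + 8.788) = 3.076 m/s.

v₂ = 3.076 m/s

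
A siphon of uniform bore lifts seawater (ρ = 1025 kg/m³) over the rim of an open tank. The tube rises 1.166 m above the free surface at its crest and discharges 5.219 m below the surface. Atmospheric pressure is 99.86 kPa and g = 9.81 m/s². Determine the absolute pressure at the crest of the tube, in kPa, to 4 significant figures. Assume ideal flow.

From the surface to the outlet (both open to atmosphere, surface at rest): v = √(2g·h_out) = √(2·9.81·5.219) = 10.12 m/s.
With constant cross-section the crest speed equals v; applying Bernoulli from the surface up to the crest, P_top = P_atm − ½ρv² − ρg·h_top.
P_top = 99860 − ½·1025·10.12² − 1025·9.81·1.166 = 35660 Pa.

P_top ≈ 35.66 kPa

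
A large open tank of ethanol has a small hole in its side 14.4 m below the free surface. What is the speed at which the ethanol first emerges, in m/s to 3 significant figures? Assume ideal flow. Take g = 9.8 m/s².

v ≈ 16.8 m/s

The surface is effectively still and both ends are open, so ½v² = gh and v = √(2·9.8·14.4) = 16.8 m/s.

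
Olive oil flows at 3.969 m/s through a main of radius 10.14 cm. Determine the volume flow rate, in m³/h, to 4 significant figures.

Q = 461.5 m³/h

Q = A·v = 0.03230 m² × 3.969 m/s = 0.1282 m³/s.
Converting: 0.1282 m³/s × 3600 = 461.5 m³/h.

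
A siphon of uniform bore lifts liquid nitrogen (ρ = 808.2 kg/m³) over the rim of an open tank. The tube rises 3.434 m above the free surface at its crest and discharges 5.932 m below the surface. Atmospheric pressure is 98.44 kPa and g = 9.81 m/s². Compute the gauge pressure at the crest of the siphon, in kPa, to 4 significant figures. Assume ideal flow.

P_gauge ≈ -74.26 kPa

Bernoulli surface→outlet gives ½v² = g·h_out, so v = √(2·9.81·5.932) = 10.79 m/s.
Continuity keeps v the same throughout the tube; from surface to crest, P_atm + 0 = P_top + ½ρv² + ρg·h_top.
P_top = 98440 − ½·808.2·10.79² − 808.2·9.81·3.434 = 24180 Pa. So P_gauge = P_top − P_atm = -74260 Pa.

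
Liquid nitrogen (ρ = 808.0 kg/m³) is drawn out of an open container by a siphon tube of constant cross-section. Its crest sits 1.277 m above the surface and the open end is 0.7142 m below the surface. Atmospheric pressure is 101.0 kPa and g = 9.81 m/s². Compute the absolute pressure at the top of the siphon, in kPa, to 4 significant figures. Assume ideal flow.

P_top = 85.22 kPa

From the surface to the outlet (both open to atmosphere, surface at rest): v = √(2g·h_out) = √(2·9.81·0.7142) = 3.743 m/s.
The bore is uniform, so the speed at the crest is the same v. Bernoulli surface→crest: P_atm = P_top + ½ρv² + ρg·h_top.
P_top = 101000 − ½·808.0·3.743² − 808.0·9.81·1.277 = 85220 Pa.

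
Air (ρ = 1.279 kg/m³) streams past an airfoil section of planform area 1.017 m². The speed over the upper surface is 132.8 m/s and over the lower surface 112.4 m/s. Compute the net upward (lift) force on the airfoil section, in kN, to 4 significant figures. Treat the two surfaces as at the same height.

3.253 kN

The faster flow above has the lower pressure; Bernoulli (same height) gives ΔP = ½ρ(v_up² − v_low²).
ΔP = ½·1.279·(132.8² − 112.4²) = 3199 Pa.
Lift = ΔP · A = 3199 × 1.017 = 3253 N.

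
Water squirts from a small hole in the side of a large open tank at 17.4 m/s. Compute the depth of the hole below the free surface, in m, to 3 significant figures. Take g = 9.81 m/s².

h ≈ 15.4 m

For a small hole in a large open tank, ½v² = gh, giving h = v²/(2g).
h = 17.4²/(2·9.81) = 303/19.62 = 15.4 m.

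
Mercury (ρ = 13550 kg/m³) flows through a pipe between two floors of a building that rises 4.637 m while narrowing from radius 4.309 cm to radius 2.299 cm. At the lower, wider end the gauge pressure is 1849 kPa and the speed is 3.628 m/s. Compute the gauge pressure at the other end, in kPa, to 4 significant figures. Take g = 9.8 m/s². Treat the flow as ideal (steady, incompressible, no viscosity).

Continuity gives A₁v₁ = A₂v₂, so v₂ = (58.33 cm²)/(16.60 cm²) × 3.628 m/s = 12.75 m/s.
Energy conservation along the streamline gives P₂ = P₁ − ½ρ(v₂² − v₁²) − ρg(h₂ − h₁).
P₂ = 1849000 + ½·13550·(3.628² − 12.75²) − 13550·9.8·(+4.637) = 1849000 + (-1011000) − (615700) = 221900 Pa.

P₂ ≈ 221.9 kPa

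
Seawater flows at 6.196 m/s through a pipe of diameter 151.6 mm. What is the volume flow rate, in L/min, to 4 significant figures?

Q = A·v = 0.01805 m² × 6.196 m/s = 0.1118 m³/s.
Converting: 0.1118 m³/s × 60000 = 6710 L/min.

6710 L/min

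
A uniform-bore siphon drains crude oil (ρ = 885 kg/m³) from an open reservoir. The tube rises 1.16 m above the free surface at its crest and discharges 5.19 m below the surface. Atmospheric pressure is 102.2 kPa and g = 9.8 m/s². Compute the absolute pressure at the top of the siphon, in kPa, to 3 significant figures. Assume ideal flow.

The outlet speed comes from Torricelli: v = √(2g·5.19) = 10.1 m/s.
With constant cross-section the crest speed equals v; applying Bernoulli from the surface up to the crest, P_top = P_atm − ½ρv² − ρg·h_top.
P_top = 102200 − ½·885·10.1² − 885·9.8·1.16 = 47100 Pa.

P_top ≈ 47.1 kPa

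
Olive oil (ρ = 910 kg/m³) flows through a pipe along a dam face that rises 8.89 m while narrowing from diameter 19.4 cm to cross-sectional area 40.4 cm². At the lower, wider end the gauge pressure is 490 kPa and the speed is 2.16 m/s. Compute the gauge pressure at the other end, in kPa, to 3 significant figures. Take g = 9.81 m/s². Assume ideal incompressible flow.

Continuity gives A₁v₁ = A₂v₂, so v₂ = (296 cm²)/(40.4 cm²) × 2.16 m/s = 15.8 m/s.
Energy conservation along the streamline gives P₂ = P₁ − ½ρ(v₂² − v₁²) − ρg(h₂ − h₁).
P₂ = 490000 + ½·910·(2.16² − 15.8²) − 910·9.81·(+8.89) = 490000 + (-112000) − (79400) = 299000 Pa.

299 kPa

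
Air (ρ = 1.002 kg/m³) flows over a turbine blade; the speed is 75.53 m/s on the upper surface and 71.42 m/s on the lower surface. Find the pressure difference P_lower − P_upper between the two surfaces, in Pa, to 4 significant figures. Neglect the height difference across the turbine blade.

302.6 Pa

The pressure is lower where the speed is higher: ΔP = ½ρ(v_up² − v_low²).
ΔP = ½·1.002·(75.53² − 71.42²) = 302.6 Pa.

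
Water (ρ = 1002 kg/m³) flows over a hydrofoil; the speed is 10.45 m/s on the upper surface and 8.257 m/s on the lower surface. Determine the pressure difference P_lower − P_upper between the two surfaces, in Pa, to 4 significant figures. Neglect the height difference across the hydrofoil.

ΔP = 20550 Pa

Bernoulli (same height): P_lower − P_upper = ½ρ(v_upper² − v_lower²).
ΔP = ½·1002·(10.45² − 8.257²) = 20550 Pa.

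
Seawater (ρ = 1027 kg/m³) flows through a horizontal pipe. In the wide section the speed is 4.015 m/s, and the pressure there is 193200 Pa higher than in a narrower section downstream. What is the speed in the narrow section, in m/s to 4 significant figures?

v₂ = 19.81 m/s

With h₁ = h₂, rearranging Bernoulli gives v₂ = √(v₁² + 2ΔP/ρ).
v₂ = √(4.015² + 2·193200/1027) = √(16.12 + 376.2) = 19.81 m/s.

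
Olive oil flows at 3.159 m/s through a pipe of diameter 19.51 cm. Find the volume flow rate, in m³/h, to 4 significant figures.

Q ≈ 340.0 m³/h

Q = A·v = 0.02990 m² × 3.159 m/s = 0.09444 m³/s.
Converting: 0.09444 m³/s × 3600 = 340.0 m³/h.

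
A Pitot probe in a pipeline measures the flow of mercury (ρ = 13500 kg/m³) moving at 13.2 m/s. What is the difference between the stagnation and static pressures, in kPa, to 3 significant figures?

The dynamic pressure equals the rise in static pressure at the stagnation point: ΔP = ½ρv².
ΔP = ½·13500·13.2² = 1180000 Pa.

ΔP = 1180 kPa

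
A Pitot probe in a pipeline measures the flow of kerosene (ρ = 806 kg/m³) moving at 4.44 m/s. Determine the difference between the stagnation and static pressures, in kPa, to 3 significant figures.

The dynamic pressure equals the rise in static pressure at the stagnation point: ΔP = ½ρv².
ΔP = ½·806·4.44² = 7940 Pa.

ΔP = 7.94 kPa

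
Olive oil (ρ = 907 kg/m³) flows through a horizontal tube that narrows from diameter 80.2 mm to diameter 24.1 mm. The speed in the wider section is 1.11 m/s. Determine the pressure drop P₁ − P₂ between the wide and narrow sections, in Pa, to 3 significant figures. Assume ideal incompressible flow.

68000 Pa

By continuity, v₂ = v₁·A₁/A₂ = 1.11·(50.5/4.56) = 12.3 m/s.
With no height change, Bernoulli's equation is P₁ + ½ρv₁² = P₂ + ½ρv₂².
P₁ − P₂ = ½·907·(12.3² − 1.11²) = ½·907·150 = 68000 Pa.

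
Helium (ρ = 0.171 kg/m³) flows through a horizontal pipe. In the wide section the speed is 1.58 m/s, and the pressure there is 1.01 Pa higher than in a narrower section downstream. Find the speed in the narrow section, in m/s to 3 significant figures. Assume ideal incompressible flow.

v₂ ≈ 3.78 m/s

Along the level pipe P + ½ρv² is conserved, hence v₂² = v₁² + 2(P₁ − P₂)/ρ.
v₂ = √(1.58² + 2·1.01/0.171) = √(2.50 + 11.8) = 3.78 m/s.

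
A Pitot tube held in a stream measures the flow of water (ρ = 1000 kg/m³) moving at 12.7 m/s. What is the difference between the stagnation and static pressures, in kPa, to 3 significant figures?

At the stagnation point the flow is brought to rest, so Bernoulli gives P_stag − P_static = ½ρv².
ΔP = ½·1000·12.7² = 80600 Pa.

ΔP ≈ 80.6 kPa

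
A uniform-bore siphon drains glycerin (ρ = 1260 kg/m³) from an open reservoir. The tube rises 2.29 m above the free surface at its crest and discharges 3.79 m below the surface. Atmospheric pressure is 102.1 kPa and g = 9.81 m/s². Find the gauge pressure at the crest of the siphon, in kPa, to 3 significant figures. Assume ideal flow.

P_gauge ≈ -75.2 kPa

Bernoulli surface→outlet gives ½v² = g·h_out, so v = √(2·9.81·3.79) = 8.62 m/s.
Continuity keeps v the same throughout the tube; from surface to crest, P_atm + 0 = P_top + ½ρv² + ρg·h_top.
P_top = 102100 − ½·1260·8.62² − 1260·9.81·2.29 = 26900 Pa. So P_gauge = P_top − P_atm = -75200 Pa.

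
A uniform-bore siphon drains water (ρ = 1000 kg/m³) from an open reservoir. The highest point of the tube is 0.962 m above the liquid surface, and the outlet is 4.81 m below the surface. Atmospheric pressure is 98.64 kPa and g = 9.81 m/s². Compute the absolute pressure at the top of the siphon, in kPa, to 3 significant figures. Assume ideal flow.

42.0 kPa

Bernoulli surface→outlet gives ½v² = g·h_out, so v = √(2·9.81·4.81) = 9.71 m/s.
With constant cross-section the crest speed equals v; applying Bernoulli from the surface up to the crest, P_top = P_atm − ½ρv² − ρg·h_top.
P_top = 98640 − ½·1000·9.71² − 1000·9.81·0.962 = 42000 Pa.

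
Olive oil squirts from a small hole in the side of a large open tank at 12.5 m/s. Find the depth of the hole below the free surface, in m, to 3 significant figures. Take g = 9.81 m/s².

h = 7.96 m

For a small hole in a large open tank, ½v² = gh, giving h = v²/(2g).
h = 12.5²/(2·9.81) = 156/19.62 = 7.96 m.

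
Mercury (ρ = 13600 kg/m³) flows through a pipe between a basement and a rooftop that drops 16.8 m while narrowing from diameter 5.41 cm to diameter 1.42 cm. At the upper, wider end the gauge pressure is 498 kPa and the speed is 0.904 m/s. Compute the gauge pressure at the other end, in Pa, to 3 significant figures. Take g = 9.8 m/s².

By continuity, v₂ = v₁·A₁/A₂ = 0.904·(23.0/1.58) = 13.1 m/s.
Energy conservation along the streamline gives P₂ = P₁ − ½ρ(v₂² − v₁²) − ρg(h₂ − h₁).
P₂ = 498000 + ½·13600·(0.904² − 13.1²) − 13600·9.8·(−16.8) = 498000 + (-1170000) − (-2240000) = 1570000 Pa.

P₂ ≈ 1570000 Pa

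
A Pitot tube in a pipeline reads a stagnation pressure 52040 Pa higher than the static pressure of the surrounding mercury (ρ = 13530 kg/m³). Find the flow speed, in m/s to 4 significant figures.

Bernoulli between the free stream and the stagnation point: ½ρv² = P_stag − P_static.
v = √(2ΔP/ρ) = √(2·52040/13530) = 2.774 m/s.

v ≈ 2.774 m/s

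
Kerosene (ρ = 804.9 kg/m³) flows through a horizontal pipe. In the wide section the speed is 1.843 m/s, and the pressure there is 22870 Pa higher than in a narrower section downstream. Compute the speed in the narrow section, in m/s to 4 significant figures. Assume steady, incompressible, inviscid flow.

7.760 m/s

Along the level pipe P + ½ρv² is conserved, hence v₂² = v₁² + 2(P₁ − P₂)/ρ.
v₂ = √(1.843² + 2·22870/804.9) = √(3.397 + 56.83) = 7.760 m/s.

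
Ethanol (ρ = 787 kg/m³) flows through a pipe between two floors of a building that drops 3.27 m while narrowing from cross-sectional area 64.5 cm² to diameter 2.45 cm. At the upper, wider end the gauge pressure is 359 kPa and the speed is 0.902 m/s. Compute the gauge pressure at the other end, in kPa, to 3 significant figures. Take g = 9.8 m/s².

P₂ = 325 kPa

Mass conservation (A₁v₁ = A₂v₂) gives v₂ = 0.902 × 64.5/4.71 = 12.3 m/s.
Applying Bernoulli between the two ends and solving for P₂: P₂ = P₁ + ½ρ(v₁² − v₂²) − ρgΔh.
P₂ = 359000 + ½·787·(0.902² − 12.3²) − 787·9.8·(−3.27) = 359000 + (-59600) − (-25200) = 325000 Pa.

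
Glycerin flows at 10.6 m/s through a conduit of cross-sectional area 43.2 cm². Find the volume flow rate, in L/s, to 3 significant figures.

45.8 L/s

Q = A·v = 0.00432 m² × 10.6 m/s = 0.0458 m³/s.
Converting: 0.0458 m³/s × 1000 = 45.8 L/s.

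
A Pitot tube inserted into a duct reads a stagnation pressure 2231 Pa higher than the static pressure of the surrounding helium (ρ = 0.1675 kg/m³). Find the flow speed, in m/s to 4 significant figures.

v ≈ 163.2 m/s

The dynamic pressure equals the rise in static pressure at the stagnation point: ΔP = ½ρv².
v = √(2ΔP/ρ) = √(2·2231/0.1675) = 163.2 m/s.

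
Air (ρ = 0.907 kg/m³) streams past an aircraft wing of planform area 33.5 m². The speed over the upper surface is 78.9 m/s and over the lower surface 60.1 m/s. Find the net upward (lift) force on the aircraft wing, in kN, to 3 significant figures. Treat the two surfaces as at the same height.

F ≈ 39.7 kN

With equal heights on the two surfaces, Bernoulli gives P_lower − P_upper = ½ρ(v_upper² − v_lower²).
ΔP = ½·0.907·(78.9² − 60.1²) = 1190 Pa.
Lift = ΔP · A = 1190 × 33.5 = 39700 N.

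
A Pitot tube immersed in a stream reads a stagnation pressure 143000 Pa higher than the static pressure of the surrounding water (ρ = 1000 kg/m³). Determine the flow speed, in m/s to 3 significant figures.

Bernoulli between the free stream and the stagnation point: ½ρv² = P_stag − P_static.
v = √(2ΔP/ρ) = √(2·143000/1000) = 16.9 m/s.

16.9 m/s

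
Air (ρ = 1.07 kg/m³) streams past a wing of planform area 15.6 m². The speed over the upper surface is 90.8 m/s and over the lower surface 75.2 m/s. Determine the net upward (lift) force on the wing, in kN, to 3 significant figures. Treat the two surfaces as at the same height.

The faster flow above has the lower pressure; Bernoulli (same height) gives ΔP = ½ρ(v_up² − v_low²).
ΔP = ½·1.07·(90.8² − 75.2²) = 1390 Pa.
Lift = ΔP · A = 1390 × 15.6 = 21600 N.

F = 21.6 kN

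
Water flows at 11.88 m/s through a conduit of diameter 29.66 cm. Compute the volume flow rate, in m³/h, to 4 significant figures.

Q ≈ 2955 m³/h

Q = A·v = 0.06909 m² × 11.88 m/s = 0.8208 m³/s.
Converting: 0.8208 m³/s × 3600 = 2955 m³/h.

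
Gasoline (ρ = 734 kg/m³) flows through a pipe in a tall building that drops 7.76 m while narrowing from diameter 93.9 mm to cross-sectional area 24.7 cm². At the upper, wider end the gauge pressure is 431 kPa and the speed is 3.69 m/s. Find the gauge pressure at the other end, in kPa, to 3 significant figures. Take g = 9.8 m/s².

P₂ ≈ 453 kPa

The volume flow rate is constant, so v₂ = (A₁/A₂)v₁ = (69.3/24.7)·3.69 = 10.3 m/s.
Applying Bernoulli between the two ends and solving for P₂: P₂ = P₁ + ½ρ(v₁² − v₂²) − ρgΔh.
P₂ = 431000 + ½·734·(3.69² − 10.3²) − 734·9.8·(−7.76) = 431000 + (-34300) − (-55800) = 453000 Pa.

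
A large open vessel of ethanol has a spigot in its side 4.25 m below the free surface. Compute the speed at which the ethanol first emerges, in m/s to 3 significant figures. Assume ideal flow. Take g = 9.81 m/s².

v = 9.13 m/s

Torricelli's result v = √(2gh) gives v = √(2·9.81·4.25) = 9.13 m/s.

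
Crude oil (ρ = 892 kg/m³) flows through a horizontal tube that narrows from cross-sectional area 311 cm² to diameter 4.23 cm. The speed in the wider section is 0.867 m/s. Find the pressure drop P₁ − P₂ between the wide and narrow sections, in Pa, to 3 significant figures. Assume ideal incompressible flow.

ΔP ≈ 164000 Pa

By continuity, v₂ = v₁·A₁/A₂ = 0.867·(311/14.1) = 19.2 m/s.
Along the horizontal streamline, P + ½ρv² is constant.
P₁ − P₂ = ½·892·(19.2² − 0.867²) = ½·892·367 = 164000 Pa.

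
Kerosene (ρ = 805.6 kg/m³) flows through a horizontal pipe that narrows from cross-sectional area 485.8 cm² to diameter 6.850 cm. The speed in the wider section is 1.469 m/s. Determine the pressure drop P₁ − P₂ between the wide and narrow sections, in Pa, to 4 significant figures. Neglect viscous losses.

Continuity gives A₁v₁ = A₂v₂, so v₂ = (485.8 cm²)/(36.85 cm²) × 1.469 m/s = 19.36 m/s.
With no height change, Bernoulli's equation is P₁ + ½ρv₁² = P₂ + ½ρv₂².
P₁ − P₂ = ½·805.6·(19.36² − 1.469²) = ½·805.6·372.8 = 150200 Pa.

150200 Pa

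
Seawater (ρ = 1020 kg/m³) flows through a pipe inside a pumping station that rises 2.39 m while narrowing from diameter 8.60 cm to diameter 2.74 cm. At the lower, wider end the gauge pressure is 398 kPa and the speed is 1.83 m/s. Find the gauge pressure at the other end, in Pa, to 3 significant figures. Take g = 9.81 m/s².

210000 Pa

The volume flow rate is constant, so v₂ = (A₁/A₂)v₁ = (58.1/5.90)·1.83 = 18.0 m/s.
Energy conservation along the streamline gives P₂ = P₁ − ½ρ(v₂² − v₁²) − ρg(h₂ − h₁).
P₂ = 398000 + ½·1020·(1.83² − 18.0²) − 1020·9.81·(+2.39) = 398000 + (-164000) − (23900) = 210000 Pa.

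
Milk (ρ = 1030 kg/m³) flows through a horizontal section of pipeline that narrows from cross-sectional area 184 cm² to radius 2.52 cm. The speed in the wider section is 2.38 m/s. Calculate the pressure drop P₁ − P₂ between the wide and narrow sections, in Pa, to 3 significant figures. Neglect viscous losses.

The volume flow rate is constant, so v₂ = (A₁/A₂)v₁ = (184/20.0)·2.38 = 22.0 m/s.
The pipe is horizontal, so Bernoulli reduces to P₁ + ½ρv₁² = P₂ + ½ρv₂².
P₁ − P₂ = ½·1030·(22.0² − 2.38²) = ½·1030·476 = 245000 Pa.

ΔP ≈ 245000 Pa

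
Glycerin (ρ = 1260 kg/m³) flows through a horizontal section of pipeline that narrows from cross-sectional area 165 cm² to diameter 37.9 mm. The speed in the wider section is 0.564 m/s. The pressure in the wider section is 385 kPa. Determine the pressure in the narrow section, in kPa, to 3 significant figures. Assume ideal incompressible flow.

P₂ ≈ 342 kPa

Continuity gives A₁v₁ = A₂v₂, so v₂ = (165 cm²)/(11.3 cm²) × 0.564 m/s = 8.25 m/s.
Along the horizontal streamline, P + ½ρv² is constant.
P₂ = P₁ − ½ρ(v₂² − v₁²) = 385000 − ½·1260·(8.25² − 0.564²) = 385000 − 42700 = 342000 Pa.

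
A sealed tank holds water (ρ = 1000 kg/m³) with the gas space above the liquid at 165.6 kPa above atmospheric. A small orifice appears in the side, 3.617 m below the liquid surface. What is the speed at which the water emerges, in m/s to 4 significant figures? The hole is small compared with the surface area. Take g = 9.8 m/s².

v = 20.05 m/s

Take point 1 at the surface (v₁ ≈ 0) and point 2 at the hole (at atmospheric pressure). Bernoulli: P₁ + ρg h = P_atm + ½ρv₂².
With P₁ − P_atm = 165600 Pa, v₂ = √(2gh + 2ΔP/ρ) = √(2·9.8·3.617 + 2·165600/1000) = 20.05 m/s.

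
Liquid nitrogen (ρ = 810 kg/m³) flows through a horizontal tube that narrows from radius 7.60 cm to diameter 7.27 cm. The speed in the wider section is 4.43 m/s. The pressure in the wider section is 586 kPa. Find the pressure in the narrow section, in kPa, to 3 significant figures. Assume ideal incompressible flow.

Mass conservation (A₁v₁ = A₂v₂) gives v₂ = 4.43 × 181/41.5 = 19.4 m/s.
The pipe is horizontal, so Bernoulli reduces to P₁ + ½ρv₁² = P₂ + ½ρv₂².
P₂ = P₁ − ½ρ(v₂² − v₁²) = 586000 − ½·810·(19.4² − 4.43²) = 586000 − 144000 = 442000 Pa.

P₂ ≈ 442 kPa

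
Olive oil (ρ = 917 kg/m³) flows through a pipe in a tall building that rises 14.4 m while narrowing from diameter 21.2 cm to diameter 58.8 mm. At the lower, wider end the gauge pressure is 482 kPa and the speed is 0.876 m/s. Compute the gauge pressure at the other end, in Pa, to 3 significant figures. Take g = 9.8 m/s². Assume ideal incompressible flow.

Continuity gives A₁v₁ = A₂v₂, so v₂ = (353 cm²)/(27.2 cm²) × 0.876 m/s = 11.4 m/s.
Bernoulli: P₁ + ½ρv₁² + ρg h₁ = P₂ + ½ρv₂² + ρg h₂, so P₂ = P₁ + ½ρ(v₁² − v₂²) − ρg(h₂ − h₁).
P₂ = 482000 + ½·917·(0.876² − 11.4²) − 917·9.8·(+14.4) = 482000 + (-59100) − (129000) = 293000 Pa.

P₂ ≈ 293000 Pa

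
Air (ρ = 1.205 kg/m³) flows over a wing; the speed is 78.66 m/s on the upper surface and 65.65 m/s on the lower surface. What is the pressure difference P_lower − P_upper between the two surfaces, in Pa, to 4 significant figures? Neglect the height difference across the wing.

With negligible Δh, P + ½ρv² is constant, so P_low − P_up = ½ρ(v_up² − v_low²).
ΔP = ½·1.205·(78.66² − 65.65²) = 1131 Pa.

ΔP = 1131 Pa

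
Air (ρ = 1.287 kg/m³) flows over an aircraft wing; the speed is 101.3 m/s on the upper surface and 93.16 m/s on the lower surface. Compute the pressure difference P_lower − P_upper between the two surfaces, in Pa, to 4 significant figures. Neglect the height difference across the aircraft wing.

ΔP ≈ 1019 Pa

With negligible Δh, P + ½ρv² is constant, so P_low − P_up = ½ρ(v_up² − v_low²).
ΔP = ½·1.287·(101.3² − 93.16²) = 1019 Pa.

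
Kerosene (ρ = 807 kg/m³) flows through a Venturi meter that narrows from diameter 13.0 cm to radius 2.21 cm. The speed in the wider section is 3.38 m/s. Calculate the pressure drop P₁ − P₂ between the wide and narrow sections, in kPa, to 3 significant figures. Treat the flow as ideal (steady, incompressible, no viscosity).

ΔP ≈ 340 kPa

The volume flow rate is constant, so v₂ = (A₁/A₂)v₁ = (133/15.3)·3.38 = 29.2 m/s.
Bernoulli (h₁ = h₂): P₁ − P₂ = ½ρ(v₂² − v₁²).
P₁ − P₂ = ½·807·(29.2² − 3.38²) = ½·807·843 = 340000 Pa.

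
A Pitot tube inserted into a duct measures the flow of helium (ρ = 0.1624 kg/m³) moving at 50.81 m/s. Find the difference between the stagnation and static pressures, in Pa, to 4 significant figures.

ΔP ≈ 209.6 Pa

Bernoulli between the free stream and the stagnation point: ½ρv² = P_stag − P_static.
ΔP = ½·0.1624·50.81² = 209.6 Pa.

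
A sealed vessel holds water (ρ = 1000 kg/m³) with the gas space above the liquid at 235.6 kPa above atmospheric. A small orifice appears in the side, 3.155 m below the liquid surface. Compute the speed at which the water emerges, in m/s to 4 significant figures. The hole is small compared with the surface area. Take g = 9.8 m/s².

v = 23.09 m/s

Take point 1 at the surface (v₁ ≈ 0) and point 2 at the hole (at atmospheric pressure). Bernoulli: P₁ + ρg h = P_atm + ½ρv₂².
With P₁ − P_atm = 235600 Pa, v₂ = √(2gh + 2ΔP/ρ) = √(2·9.8·3.155 + 2·235600/1000) = 23.09 m/s.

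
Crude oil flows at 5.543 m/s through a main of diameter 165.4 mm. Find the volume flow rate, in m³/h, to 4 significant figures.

Q ≈ 428.8 m³/h

Q = A·v = 0.02149 m² × 5.543 m/s = 0.1191 m³/s.
Converting: 0.1191 m³/s × 3600 = 428.8 m³/h.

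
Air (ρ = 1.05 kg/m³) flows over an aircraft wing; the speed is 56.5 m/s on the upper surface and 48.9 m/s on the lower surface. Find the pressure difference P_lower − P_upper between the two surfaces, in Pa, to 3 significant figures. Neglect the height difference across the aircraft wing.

ΔP ≈ 421 Pa

Bernoulli (same height): P_lower − P_upper = ½ρ(v_upper² − v_lower²).
ΔP = ½·1.05·(56.5² − 48.9²) = 421 Pa.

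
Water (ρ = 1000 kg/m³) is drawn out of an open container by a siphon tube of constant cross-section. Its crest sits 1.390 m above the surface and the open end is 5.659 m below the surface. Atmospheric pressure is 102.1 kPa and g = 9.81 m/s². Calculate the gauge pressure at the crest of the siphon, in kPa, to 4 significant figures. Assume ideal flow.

Bernoulli surface→outlet gives ½v² = g·h_out, so v = √(2·9.81·5.659) = 10.54 m/s.
The bore is uniform, so the speed at the crest is the same v. Bernoulli surface→crest: P_atm = P_top + ½ρv² + ρg·h_top.
P_top = 102100 − ½·1000·10.54² − 1000·9.81·1.390 = 32950 Pa. So P_gauge = P_top − P_atm = -69150 Pa.

P_gauge = -69.15 kPa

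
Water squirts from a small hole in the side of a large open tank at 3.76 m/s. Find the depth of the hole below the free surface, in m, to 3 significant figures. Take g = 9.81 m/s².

Inverting v = √(2gh) gives h = v² / 2g.
h = 3.76²/(2·9.81) = 14.1/19.62 = 0.721 m.

0.721 m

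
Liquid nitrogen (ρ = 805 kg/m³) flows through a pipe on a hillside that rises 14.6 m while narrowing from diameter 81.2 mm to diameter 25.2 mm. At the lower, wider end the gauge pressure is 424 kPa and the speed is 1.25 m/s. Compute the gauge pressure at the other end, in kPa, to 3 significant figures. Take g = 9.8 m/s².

P₂ ≈ 242 kPa

Mass conservation (A₁v₁ = A₂v₂) gives v₂ = 1.25 × 51.8/4.99 = 13.0 m/s.
Applying Bernoulli between the two ends and solving for P₂: P₂ = P₁ + ½ρ(v₁² − v₂²) − ρgΔh.
P₂ = 424000 + ½·805·(1.25² − 13.0²) − 805·9.8·(+14.6) = 424000 + (-67200) − (115000) = 242000 Pa.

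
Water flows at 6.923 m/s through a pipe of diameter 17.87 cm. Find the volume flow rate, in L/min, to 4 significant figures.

Q = A·v = 0.02508 m² × 6.923 m/s = 0.1736 m³/s.
Converting: 0.1736 m³/s × 60000 = 10420 L/min.

10420 L/min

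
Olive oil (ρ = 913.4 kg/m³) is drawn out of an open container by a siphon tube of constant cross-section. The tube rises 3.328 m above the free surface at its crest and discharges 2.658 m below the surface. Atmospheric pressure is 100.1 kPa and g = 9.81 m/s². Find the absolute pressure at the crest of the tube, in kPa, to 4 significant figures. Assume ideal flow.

The outlet speed comes from Torricelli: v = √(2g·2.658) = 7.221 m/s.
Continuity keeps v the same throughout the tube; from surface to crest, P_atm + 0 = P_top + ½ρv² + ρg·h_top.
P_top = 100100 − ½·913.4·7.221² − 913.4·9.81·3.328 = 46460 Pa.

P_top = 46.46 kPa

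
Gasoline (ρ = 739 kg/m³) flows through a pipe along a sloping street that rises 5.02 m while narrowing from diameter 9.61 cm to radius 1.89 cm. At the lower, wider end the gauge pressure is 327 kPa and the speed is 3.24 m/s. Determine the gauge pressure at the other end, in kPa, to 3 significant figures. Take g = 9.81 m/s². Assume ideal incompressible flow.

P₂ = 132 kPa

Mass conservation (A₁v₁ = A₂v₂) gives v₂ = 3.24 × 72.5/11.2 = 20.9 m/s.
Applying Bernoulli between the two ends and solving for P₂: P₂ = P₁ + ½ρ(v₁² − v₂²) − ρgΔh.
P₂ = 327000 + ½·739·(3.24² − 20.9²) − 739·9.81·(+5.02) = 327000 + (-158000) − (36400) = 132000 Pa.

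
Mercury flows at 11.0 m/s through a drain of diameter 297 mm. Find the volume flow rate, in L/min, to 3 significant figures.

45700 L/min

Q = A·v = 0.0693 m² × 11.0 m/s = 0.762 m³/s.
Converting: 0.762 m³/s × 60000 = 45700 L/min.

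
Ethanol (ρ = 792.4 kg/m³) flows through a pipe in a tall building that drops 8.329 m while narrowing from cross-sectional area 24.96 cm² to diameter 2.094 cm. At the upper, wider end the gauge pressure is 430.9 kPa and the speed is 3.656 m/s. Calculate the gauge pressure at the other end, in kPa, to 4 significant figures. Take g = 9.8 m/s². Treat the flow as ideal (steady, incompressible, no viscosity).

P₂ ≈ 222.7 kPa

Continuity gives A₁v₁ = A₂v₂, so v₂ = (24.96 cm²)/(3.444 cm²) × 3.656 m/s = 26.50 m/s.
Bernoulli: P₁ + ½ρv₁² + ρg h₁ = P₂ + ½ρv₂² + ρg h₂, so P₂ = P₁ + ½ρ(v₁² − v₂²) − ρg(h₂ − h₁).
P₂ = 430900 + ½·792.4·(3.656² − 26.50²) − 792.4·9.8·(−8.329) = 430900 + (-272900) − (-64680) = 222700 Pa.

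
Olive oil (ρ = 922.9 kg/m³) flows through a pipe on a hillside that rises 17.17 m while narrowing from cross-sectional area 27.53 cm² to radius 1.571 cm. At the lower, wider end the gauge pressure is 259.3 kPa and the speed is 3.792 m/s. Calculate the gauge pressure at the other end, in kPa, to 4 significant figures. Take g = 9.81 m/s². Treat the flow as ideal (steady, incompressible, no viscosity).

P₂ = 26.83 kPa

By continuity, v₂ = v₁·A₁/A₂ = 3.792·(27.53/7.754) = 13.46 m/s.
Energy conservation along the streamline gives P₂ = P₁ − ½ρ(v₂² − v₁²) − ρg(h₂ − h₁).
P₂ = 259300 + ½·922.9·(3.792² − 13.46²) − 922.9·9.81·(+17.17) = 259300 + (-77020) − (155500) = 26830 Pa.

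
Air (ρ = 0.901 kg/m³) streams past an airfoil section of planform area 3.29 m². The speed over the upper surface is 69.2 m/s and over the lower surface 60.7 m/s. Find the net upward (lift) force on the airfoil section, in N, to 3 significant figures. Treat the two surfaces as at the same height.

1640 N

With equal heights on the two surfaces, Bernoulli gives P_lower − P_upper = ½ρ(v_upper² − v_lower²).
ΔP = ½·0.901·(69.2² − 60.7²) = 497 Pa.
Lift = ΔP · A = 497 × 3.29 = 1640 N.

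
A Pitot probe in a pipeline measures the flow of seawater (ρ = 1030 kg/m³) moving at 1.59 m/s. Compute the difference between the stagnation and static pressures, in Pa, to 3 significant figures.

At the stagnation point the flow is brought to rest, so Bernoulli gives P_stag − P_static = ½ρv².
ΔP = ½·1030·1.59² = 1300 Pa.

1300 Pa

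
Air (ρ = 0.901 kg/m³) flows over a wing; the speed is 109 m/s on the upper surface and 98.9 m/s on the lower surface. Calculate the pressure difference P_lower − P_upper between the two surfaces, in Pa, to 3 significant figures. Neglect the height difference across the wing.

With negligible Δh, P + ½ρv² is constant, so P_low − P_up = ½ρ(v_up² − v_low²).
ΔP = ½·0.901·(109² − 98.9²) = 946 Pa.

ΔP = 946 Pa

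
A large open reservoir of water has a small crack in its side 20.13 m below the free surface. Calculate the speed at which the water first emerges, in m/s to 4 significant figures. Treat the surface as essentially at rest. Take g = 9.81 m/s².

v = 19.87 m/s

The surface is effectively still and both ends are open, so ½v² = gh and v = √(2·9.81·20.13) = 19.87 m/s.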